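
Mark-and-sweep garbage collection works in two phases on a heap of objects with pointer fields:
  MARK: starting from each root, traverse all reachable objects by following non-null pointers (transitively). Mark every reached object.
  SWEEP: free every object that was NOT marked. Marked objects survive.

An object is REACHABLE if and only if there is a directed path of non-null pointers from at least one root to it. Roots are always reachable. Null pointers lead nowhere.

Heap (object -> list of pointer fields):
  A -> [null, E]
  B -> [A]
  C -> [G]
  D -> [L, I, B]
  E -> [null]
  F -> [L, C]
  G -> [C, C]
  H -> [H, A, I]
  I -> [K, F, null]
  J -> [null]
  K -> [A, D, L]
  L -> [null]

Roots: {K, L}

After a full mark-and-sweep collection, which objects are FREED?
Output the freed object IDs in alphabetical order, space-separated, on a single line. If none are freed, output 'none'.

Roots: K L
Mark K: refs=A D L, marked=K
Mark L: refs=null, marked=K L
Mark A: refs=null E, marked=A K L
Mark D: refs=L I B, marked=A D K L
Mark E: refs=null, marked=A D E K L
Mark I: refs=K F null, marked=A D E I K L
Mark B: refs=A, marked=A B D E I K L
Mark F: refs=L C, marked=A B D E F I K L
Mark C: refs=G, marked=A B C D E F I K L
Mark G: refs=C C, marked=A B C D E F G I K L
Unmarked (collected): H J

Answer: H J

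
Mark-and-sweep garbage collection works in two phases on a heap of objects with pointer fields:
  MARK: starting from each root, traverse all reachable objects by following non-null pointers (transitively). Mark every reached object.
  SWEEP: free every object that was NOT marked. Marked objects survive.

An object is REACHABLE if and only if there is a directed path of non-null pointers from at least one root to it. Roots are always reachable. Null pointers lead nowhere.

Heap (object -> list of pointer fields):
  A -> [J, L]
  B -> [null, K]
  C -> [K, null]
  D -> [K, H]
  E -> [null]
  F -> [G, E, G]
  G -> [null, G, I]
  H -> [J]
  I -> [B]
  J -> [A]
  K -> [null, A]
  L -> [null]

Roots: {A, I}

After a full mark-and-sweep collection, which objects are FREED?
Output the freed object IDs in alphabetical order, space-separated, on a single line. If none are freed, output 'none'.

Roots: A I
Mark A: refs=J L, marked=A
Mark I: refs=B, marked=A I
Mark J: refs=A, marked=A I J
Mark L: refs=null, marked=A I J L
Mark B: refs=null K, marked=A B I J L
Mark K: refs=null A, marked=A B I J K L
Unmarked (collected): C D E F G H

Answer: C D E F G H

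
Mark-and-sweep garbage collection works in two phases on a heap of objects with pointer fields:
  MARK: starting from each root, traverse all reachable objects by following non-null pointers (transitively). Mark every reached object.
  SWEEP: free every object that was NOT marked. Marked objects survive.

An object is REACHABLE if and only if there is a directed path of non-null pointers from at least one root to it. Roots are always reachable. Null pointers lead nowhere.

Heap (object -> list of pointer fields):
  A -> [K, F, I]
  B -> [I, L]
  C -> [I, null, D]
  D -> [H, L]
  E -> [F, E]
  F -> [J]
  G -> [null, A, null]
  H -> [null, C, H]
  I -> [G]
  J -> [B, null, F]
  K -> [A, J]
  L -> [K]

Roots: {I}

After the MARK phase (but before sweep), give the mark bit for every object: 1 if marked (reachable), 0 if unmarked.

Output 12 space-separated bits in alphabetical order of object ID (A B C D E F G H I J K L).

Answer: 1 1 0 0 0 1 1 0 1 1 1 1

Derivation:
Roots: I
Mark I: refs=G, marked=I
Mark G: refs=null A null, marked=G I
Mark A: refs=K F I, marked=A G I
Mark K: refs=A J, marked=A G I K
Mark F: refs=J, marked=A F G I K
Mark J: refs=B null F, marked=A F G I J K
Mark B: refs=I L, marked=A B F G I J K
Mark L: refs=K, marked=A B F G I J K L
Unmarked (collected): C D E H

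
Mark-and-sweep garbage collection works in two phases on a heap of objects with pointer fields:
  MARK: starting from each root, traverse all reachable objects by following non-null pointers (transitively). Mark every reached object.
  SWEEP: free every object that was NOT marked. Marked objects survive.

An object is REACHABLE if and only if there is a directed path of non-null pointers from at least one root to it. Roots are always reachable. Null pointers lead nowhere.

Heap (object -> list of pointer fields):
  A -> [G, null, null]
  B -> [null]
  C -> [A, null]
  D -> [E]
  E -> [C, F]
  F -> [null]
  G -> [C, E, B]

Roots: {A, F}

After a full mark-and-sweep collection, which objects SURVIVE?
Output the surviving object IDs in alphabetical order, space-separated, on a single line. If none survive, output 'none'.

Answer: A B C E F G

Derivation:
Roots: A F
Mark A: refs=G null null, marked=A
Mark F: refs=null, marked=A F
Mark G: refs=C E B, marked=A F G
Mark C: refs=A null, marked=A C F G
Mark E: refs=C F, marked=A C E F G
Mark B: refs=null, marked=A B C E F G
Unmarked (collected): D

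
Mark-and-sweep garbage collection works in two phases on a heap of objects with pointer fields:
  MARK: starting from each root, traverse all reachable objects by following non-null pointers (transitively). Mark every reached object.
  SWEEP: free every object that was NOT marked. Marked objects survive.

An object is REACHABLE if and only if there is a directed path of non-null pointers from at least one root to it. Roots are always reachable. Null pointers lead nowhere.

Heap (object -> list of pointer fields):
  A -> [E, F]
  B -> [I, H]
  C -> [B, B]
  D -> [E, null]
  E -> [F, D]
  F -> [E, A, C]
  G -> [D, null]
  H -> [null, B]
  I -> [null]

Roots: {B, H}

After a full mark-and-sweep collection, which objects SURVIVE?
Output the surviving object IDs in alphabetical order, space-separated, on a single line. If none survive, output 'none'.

Roots: B H
Mark B: refs=I H, marked=B
Mark H: refs=null B, marked=B H
Mark I: refs=null, marked=B H I
Unmarked (collected): A C D E F G

Answer: B H I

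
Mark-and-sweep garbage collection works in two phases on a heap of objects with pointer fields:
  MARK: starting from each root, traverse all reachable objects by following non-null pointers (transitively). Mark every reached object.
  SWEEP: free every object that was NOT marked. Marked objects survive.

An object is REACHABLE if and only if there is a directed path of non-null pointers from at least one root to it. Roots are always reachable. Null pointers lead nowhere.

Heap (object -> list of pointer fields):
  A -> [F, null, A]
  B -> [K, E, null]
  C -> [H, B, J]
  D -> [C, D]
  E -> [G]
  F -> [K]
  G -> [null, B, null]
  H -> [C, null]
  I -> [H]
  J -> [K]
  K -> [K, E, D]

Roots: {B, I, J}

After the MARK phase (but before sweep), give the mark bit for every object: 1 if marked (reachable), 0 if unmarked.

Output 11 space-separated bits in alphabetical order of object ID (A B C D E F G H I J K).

Answer: 0 1 1 1 1 0 1 1 1 1 1

Derivation:
Roots: B I J
Mark B: refs=K E null, marked=B
Mark I: refs=H, marked=B I
Mark J: refs=K, marked=B I J
Mark K: refs=K E D, marked=B I J K
Mark E: refs=G, marked=B E I J K
Mark H: refs=C null, marked=B E H I J K
Mark D: refs=C D, marked=B D E H I J K
Mark G: refs=null B null, marked=B D E G H I J K
Mark C: refs=H B J, marked=B C D E G H I J K
Unmarked (collected): A F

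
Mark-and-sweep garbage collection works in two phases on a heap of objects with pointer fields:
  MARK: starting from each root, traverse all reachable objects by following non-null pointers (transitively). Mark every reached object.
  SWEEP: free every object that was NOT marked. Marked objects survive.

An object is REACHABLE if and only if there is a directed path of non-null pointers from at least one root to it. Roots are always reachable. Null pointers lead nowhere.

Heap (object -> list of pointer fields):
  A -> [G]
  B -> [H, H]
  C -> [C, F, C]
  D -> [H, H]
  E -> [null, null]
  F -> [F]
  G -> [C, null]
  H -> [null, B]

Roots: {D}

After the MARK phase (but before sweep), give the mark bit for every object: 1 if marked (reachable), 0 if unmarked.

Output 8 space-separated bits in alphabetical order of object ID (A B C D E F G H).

Roots: D
Mark D: refs=H H, marked=D
Mark H: refs=null B, marked=D H
Mark B: refs=H H, marked=B D H
Unmarked (collected): A C E F G

Answer: 0 1 0 1 0 0 0 1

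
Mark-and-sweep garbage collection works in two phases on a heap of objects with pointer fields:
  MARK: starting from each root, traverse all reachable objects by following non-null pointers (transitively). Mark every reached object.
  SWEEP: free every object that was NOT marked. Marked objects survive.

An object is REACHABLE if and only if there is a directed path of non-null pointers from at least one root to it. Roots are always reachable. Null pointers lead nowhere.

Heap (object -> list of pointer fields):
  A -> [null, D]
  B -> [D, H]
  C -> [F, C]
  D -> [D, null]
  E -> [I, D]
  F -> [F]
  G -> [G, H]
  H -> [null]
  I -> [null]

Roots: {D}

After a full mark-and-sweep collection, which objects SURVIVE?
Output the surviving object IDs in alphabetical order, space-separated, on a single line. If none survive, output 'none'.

Answer: D

Derivation:
Roots: D
Mark D: refs=D null, marked=D
Unmarked (collected): A B C E F G H I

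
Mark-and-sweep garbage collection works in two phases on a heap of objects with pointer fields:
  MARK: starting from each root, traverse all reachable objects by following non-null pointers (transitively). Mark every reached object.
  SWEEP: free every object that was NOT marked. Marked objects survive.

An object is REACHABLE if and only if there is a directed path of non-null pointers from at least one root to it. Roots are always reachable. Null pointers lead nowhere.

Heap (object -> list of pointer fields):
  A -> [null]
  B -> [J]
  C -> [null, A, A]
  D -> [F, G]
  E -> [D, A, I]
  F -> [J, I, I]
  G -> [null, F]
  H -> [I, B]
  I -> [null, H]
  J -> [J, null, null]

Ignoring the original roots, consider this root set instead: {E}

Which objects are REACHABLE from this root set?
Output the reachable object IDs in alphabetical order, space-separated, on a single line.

Answer: A B D E F G H I J

Derivation:
Roots: E
Mark E: refs=D A I, marked=E
Mark D: refs=F G, marked=D E
Mark A: refs=null, marked=A D E
Mark I: refs=null H, marked=A D E I
Mark F: refs=J I I, marked=A D E F I
Mark G: refs=null F, marked=A D E F G I
Mark H: refs=I B, marked=A D E F G H I
Mark J: refs=J null null, marked=A D E F G H I J
Mark B: refs=J, marked=A B D E F G H I J
Unmarked (collected): C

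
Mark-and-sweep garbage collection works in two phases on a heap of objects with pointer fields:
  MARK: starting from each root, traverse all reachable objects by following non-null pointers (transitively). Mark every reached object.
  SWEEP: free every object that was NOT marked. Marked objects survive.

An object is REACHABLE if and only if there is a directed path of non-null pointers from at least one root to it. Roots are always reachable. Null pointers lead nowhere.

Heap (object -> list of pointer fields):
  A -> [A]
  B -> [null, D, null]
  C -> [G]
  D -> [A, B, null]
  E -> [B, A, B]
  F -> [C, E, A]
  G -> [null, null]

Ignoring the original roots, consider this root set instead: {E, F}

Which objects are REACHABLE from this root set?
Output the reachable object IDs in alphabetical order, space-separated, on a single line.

Answer: A B C D E F G

Derivation:
Roots: E F
Mark E: refs=B A B, marked=E
Mark F: refs=C E A, marked=E F
Mark B: refs=null D null, marked=B E F
Mark A: refs=A, marked=A B E F
Mark C: refs=G, marked=A B C E F
Mark D: refs=A B null, marked=A B C D E F
Mark G: refs=null null, marked=A B C D E F G
Unmarked (collected): (none)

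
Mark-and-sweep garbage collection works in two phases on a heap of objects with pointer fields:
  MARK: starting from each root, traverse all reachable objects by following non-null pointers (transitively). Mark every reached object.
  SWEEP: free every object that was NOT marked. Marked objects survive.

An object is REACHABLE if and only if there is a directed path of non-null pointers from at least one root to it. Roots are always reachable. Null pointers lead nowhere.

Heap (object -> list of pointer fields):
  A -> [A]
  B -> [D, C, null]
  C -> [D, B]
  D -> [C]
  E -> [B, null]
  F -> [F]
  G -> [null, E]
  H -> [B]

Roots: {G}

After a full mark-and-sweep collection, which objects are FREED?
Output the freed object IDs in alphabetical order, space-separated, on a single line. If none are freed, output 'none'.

Answer: A F H

Derivation:
Roots: G
Mark G: refs=null E, marked=G
Mark E: refs=B null, marked=E G
Mark B: refs=D C null, marked=B E G
Mark D: refs=C, marked=B D E G
Mark C: refs=D B, marked=B C D E G
Unmarked (collected): A F H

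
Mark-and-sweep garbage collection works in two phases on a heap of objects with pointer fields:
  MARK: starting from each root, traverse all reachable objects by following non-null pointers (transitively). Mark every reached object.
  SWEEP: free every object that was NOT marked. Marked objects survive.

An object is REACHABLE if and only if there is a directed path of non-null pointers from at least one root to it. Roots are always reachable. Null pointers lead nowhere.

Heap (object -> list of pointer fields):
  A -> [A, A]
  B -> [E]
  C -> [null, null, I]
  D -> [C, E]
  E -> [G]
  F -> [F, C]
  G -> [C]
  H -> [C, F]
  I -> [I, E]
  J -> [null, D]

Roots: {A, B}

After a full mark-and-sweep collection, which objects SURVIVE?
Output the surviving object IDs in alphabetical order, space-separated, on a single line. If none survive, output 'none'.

Answer: A B C E G I

Derivation:
Roots: A B
Mark A: refs=A A, marked=A
Mark B: refs=E, marked=A B
Mark E: refs=G, marked=A B E
Mark G: refs=C, marked=A B E G
Mark C: refs=null null I, marked=A B C E G
Mark I: refs=I E, marked=A B C E G I
Unmarked (collected): D F H J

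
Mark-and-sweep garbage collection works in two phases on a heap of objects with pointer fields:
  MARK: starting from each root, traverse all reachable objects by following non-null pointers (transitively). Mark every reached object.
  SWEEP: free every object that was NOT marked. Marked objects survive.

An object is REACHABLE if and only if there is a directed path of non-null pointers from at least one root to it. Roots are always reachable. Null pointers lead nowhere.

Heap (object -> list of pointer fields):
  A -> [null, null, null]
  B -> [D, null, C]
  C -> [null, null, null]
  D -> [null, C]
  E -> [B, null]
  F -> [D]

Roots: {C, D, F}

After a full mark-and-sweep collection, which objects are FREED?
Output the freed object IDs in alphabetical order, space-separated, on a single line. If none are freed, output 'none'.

Answer: A B E

Derivation:
Roots: C D F
Mark C: refs=null null null, marked=C
Mark D: refs=null C, marked=C D
Mark F: refs=D, marked=C D F
Unmarked (collected): A B E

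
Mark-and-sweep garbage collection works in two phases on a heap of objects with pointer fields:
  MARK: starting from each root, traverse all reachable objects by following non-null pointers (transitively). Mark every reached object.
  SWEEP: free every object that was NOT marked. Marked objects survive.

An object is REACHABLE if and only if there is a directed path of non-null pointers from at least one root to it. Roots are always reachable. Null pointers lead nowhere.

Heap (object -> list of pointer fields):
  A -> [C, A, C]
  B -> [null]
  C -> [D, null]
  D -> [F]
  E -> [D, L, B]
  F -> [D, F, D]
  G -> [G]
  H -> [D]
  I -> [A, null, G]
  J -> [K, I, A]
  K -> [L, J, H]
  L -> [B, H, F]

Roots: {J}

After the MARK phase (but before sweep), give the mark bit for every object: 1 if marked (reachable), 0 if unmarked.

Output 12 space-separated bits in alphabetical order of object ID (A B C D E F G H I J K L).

Roots: J
Mark J: refs=K I A, marked=J
Mark K: refs=L J H, marked=J K
Mark I: refs=A null G, marked=I J K
Mark A: refs=C A C, marked=A I J K
Mark L: refs=B H F, marked=A I J K L
Mark H: refs=D, marked=A H I J K L
Mark G: refs=G, marked=A G H I J K L
Mark C: refs=D null, marked=A C G H I J K L
Mark B: refs=null, marked=A B C G H I J K L
Mark F: refs=D F D, marked=A B C F G H I J K L
Mark D: refs=F, marked=A B C D F G H I J K L
Unmarked (collected): E

Answer: 1 1 1 1 0 1 1 1 1 1 1 1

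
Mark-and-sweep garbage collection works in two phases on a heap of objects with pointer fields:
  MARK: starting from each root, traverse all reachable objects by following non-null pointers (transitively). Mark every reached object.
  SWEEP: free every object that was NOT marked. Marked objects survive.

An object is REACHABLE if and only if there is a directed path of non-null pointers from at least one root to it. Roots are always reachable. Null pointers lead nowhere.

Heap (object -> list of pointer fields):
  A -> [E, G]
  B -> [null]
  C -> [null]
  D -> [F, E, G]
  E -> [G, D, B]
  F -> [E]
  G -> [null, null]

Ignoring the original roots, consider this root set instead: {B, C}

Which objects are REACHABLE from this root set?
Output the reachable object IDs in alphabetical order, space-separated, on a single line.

Roots: B C
Mark B: refs=null, marked=B
Mark C: refs=null, marked=B C
Unmarked (collected): A D E F G

Answer: B C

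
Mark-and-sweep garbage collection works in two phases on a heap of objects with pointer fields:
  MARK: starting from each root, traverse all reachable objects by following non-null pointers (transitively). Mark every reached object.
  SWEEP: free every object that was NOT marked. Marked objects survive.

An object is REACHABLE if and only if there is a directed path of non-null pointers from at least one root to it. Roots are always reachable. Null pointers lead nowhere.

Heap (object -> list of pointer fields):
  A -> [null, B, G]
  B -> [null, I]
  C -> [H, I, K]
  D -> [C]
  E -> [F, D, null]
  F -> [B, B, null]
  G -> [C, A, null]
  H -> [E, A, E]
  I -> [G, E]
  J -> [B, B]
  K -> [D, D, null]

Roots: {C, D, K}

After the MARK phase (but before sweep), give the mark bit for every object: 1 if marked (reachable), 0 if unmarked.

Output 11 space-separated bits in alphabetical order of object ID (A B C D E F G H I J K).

Roots: C D K
Mark C: refs=H I K, marked=C
Mark D: refs=C, marked=C D
Mark K: refs=D D null, marked=C D K
Mark H: refs=E A E, marked=C D H K
Mark I: refs=G E, marked=C D H I K
Mark E: refs=F D null, marked=C D E H I K
Mark A: refs=null B G, marked=A C D E H I K
Mark G: refs=C A null, marked=A C D E G H I K
Mark F: refs=B B null, marked=A C D E F G H I K
Mark B: refs=null I, marked=A B C D E F G H I K
Unmarked (collected): J

Answer: 1 1 1 1 1 1 1 1 1 0 1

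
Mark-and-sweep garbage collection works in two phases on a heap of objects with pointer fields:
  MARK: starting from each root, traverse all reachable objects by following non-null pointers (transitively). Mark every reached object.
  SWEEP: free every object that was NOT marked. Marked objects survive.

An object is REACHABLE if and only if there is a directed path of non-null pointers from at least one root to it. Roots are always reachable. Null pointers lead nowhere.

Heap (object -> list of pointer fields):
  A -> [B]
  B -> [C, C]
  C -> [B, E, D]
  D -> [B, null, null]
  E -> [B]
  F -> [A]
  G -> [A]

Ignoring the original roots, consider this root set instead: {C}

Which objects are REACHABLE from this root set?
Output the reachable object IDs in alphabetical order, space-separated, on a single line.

Roots: C
Mark C: refs=B E D, marked=C
Mark B: refs=C C, marked=B C
Mark E: refs=B, marked=B C E
Mark D: refs=B null null, marked=B C D E
Unmarked (collected): A F G

Answer: B C D E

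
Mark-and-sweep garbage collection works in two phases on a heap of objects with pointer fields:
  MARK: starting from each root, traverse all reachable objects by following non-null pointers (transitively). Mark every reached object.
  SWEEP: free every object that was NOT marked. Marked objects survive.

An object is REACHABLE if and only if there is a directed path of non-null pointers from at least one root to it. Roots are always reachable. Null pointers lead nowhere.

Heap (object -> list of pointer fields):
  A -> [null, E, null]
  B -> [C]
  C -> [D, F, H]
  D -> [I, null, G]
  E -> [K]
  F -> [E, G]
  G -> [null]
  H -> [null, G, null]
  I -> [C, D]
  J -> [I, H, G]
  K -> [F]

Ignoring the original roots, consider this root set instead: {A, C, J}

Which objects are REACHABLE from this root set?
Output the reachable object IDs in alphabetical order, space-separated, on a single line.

Roots: A C J
Mark A: refs=null E null, marked=A
Mark C: refs=D F H, marked=A C
Mark J: refs=I H G, marked=A C J
Mark E: refs=K, marked=A C E J
Mark D: refs=I null G, marked=A C D E J
Mark F: refs=E G, marked=A C D E F J
Mark H: refs=null G null, marked=A C D E F H J
Mark I: refs=C D, marked=A C D E F H I J
Mark G: refs=null, marked=A C D E F G H I J
Mark K: refs=F, marked=A C D E F G H I J K
Unmarked (collected): B

Answer: A C D E F G H I J K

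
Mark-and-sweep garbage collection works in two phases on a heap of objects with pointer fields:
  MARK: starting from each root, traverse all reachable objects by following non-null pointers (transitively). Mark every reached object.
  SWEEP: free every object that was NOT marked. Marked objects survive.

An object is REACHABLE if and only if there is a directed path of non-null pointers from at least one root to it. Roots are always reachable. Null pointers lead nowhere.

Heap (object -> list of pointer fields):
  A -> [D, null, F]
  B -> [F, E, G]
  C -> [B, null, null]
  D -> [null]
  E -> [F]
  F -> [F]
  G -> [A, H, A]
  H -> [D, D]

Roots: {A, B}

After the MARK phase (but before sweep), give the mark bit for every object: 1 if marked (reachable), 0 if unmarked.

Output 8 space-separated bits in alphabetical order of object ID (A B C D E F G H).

Answer: 1 1 0 1 1 1 1 1

Derivation:
Roots: A B
Mark A: refs=D null F, marked=A
Mark B: refs=F E G, marked=A B
Mark D: refs=null, marked=A B D
Mark F: refs=F, marked=A B D F
Mark E: refs=F, marked=A B D E F
Mark G: refs=A H A, marked=A B D E F G
Mark H: refs=D D, marked=A B D E F G H
Unmarked (collected): C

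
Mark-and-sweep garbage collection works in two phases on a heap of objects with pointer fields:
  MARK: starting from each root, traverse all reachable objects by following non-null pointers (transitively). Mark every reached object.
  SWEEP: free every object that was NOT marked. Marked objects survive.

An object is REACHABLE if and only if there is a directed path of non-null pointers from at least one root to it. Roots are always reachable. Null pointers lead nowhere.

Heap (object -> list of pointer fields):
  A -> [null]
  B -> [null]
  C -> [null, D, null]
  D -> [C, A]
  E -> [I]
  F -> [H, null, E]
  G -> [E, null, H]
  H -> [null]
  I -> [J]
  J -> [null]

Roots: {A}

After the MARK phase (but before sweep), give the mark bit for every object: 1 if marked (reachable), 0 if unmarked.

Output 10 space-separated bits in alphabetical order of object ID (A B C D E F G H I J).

Answer: 1 0 0 0 0 0 0 0 0 0

Derivation:
Roots: A
Mark A: refs=null, marked=A
Unmarked (collected): B C D E F G H I J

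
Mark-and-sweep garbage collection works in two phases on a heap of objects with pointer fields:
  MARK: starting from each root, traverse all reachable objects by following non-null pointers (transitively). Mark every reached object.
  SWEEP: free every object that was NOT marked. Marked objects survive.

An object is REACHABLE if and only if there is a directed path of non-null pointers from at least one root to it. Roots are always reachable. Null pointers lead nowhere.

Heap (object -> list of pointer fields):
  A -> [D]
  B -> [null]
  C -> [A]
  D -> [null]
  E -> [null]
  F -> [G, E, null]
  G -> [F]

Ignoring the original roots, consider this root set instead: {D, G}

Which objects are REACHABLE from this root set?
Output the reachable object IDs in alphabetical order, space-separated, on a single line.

Answer: D E F G

Derivation:
Roots: D G
Mark D: refs=null, marked=D
Mark G: refs=F, marked=D G
Mark F: refs=G E null, marked=D F G
Mark E: refs=null, marked=D E F G
Unmarked (collected): A B C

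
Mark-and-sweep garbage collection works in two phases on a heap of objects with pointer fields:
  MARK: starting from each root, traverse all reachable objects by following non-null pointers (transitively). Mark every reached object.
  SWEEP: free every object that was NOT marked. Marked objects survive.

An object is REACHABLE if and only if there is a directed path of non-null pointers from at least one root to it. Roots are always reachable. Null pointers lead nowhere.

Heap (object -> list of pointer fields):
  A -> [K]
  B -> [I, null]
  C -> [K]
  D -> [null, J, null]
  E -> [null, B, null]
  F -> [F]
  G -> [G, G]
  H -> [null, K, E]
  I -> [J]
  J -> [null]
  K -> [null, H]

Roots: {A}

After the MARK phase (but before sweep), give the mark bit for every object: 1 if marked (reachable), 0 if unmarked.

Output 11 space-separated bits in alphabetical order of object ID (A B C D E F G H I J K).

Roots: A
Mark A: refs=K, marked=A
Mark K: refs=null H, marked=A K
Mark H: refs=null K E, marked=A H K
Mark E: refs=null B null, marked=A E H K
Mark B: refs=I null, marked=A B E H K
Mark I: refs=J, marked=A B E H I K
Mark J: refs=null, marked=A B E H I J K
Unmarked (collected): C D F G

Answer: 1 1 0 0 1 0 0 1 1 1 1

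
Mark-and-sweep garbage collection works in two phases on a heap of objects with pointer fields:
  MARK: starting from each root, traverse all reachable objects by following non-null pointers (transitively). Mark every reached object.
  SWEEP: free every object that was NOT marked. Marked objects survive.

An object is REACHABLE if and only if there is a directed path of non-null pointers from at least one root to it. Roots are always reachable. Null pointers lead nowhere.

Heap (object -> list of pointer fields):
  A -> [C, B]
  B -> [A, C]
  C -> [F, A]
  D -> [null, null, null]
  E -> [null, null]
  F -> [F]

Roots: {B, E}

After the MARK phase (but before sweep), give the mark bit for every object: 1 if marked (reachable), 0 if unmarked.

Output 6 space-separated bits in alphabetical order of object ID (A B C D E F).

Answer: 1 1 1 0 1 1

Derivation:
Roots: B E
Mark B: refs=A C, marked=B
Mark E: refs=null null, marked=B E
Mark A: refs=C B, marked=A B E
Mark C: refs=F A, marked=A B C E
Mark F: refs=F, marked=A B C E F
Unmarked (collected): D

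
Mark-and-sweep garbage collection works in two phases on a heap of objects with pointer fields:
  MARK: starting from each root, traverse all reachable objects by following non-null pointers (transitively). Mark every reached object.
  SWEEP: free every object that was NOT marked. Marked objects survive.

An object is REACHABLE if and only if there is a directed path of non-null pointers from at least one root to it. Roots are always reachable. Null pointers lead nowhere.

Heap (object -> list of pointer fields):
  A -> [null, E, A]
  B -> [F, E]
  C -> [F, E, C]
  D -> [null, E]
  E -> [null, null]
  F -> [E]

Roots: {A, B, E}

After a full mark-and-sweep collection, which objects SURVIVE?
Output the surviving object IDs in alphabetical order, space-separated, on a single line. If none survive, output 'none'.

Answer: A B E F

Derivation:
Roots: A B E
Mark A: refs=null E A, marked=A
Mark B: refs=F E, marked=A B
Mark E: refs=null null, marked=A B E
Mark F: refs=E, marked=A B E F
Unmarked (collected): C D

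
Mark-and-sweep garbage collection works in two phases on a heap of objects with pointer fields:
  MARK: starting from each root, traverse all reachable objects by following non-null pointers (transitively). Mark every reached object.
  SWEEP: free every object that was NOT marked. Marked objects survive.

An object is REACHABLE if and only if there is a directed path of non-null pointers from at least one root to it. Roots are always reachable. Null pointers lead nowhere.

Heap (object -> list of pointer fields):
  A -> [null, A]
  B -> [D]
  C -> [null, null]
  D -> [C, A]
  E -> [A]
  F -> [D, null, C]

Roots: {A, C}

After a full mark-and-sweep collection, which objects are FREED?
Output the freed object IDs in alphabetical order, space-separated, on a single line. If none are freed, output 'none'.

Answer: B D E F

Derivation:
Roots: A C
Mark A: refs=null A, marked=A
Mark C: refs=null null, marked=A C
Unmarked (collected): B D E F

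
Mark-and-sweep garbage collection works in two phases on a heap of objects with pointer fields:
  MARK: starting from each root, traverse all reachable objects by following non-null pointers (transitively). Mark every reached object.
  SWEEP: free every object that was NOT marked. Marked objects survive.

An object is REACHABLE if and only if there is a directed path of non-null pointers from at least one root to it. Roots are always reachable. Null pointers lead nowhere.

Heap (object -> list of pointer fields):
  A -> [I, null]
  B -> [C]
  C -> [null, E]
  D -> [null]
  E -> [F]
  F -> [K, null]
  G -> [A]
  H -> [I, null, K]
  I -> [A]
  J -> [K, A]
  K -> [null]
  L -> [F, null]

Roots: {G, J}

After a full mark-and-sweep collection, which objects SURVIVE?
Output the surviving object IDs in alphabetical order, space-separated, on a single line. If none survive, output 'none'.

Answer: A G I J K

Derivation:
Roots: G J
Mark G: refs=A, marked=G
Mark J: refs=K A, marked=G J
Mark A: refs=I null, marked=A G J
Mark K: refs=null, marked=A G J K
Mark I: refs=A, marked=A G I J K
Unmarked (collected): B C D E F H L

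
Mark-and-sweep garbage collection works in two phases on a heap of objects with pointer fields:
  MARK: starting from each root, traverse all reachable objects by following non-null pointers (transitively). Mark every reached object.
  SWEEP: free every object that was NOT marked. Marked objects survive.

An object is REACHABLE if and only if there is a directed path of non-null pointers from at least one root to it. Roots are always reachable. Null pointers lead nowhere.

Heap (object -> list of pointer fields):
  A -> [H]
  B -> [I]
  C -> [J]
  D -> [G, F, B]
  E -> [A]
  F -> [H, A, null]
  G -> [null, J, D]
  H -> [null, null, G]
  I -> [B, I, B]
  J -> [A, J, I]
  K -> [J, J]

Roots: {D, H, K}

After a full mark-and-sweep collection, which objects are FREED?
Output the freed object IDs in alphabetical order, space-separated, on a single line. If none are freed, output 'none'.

Answer: C E

Derivation:
Roots: D H K
Mark D: refs=G F B, marked=D
Mark H: refs=null null G, marked=D H
Mark K: refs=J J, marked=D H K
Mark G: refs=null J D, marked=D G H K
Mark F: refs=H A null, marked=D F G H K
Mark B: refs=I, marked=B D F G H K
Mark J: refs=A J I, marked=B D F G H J K
Mark A: refs=H, marked=A B D F G H J K
Mark I: refs=B I B, marked=A B D F G H I J K
Unmarked (collected): C E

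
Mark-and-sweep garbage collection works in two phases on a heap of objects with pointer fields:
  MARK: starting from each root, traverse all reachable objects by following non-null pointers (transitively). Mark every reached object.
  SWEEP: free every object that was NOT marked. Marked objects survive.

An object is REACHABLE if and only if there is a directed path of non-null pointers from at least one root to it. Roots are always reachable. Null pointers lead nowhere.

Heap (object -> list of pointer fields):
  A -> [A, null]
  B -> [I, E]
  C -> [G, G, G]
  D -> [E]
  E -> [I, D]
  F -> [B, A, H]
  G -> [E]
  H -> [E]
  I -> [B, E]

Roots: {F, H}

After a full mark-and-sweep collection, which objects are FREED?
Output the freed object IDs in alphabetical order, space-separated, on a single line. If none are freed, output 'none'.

Answer: C G

Derivation:
Roots: F H
Mark F: refs=B A H, marked=F
Mark H: refs=E, marked=F H
Mark B: refs=I E, marked=B F H
Mark A: refs=A null, marked=A B F H
Mark E: refs=I D, marked=A B E F H
Mark I: refs=B E, marked=A B E F H I
Mark D: refs=E, marked=A B D E F H I
Unmarked (collected): C G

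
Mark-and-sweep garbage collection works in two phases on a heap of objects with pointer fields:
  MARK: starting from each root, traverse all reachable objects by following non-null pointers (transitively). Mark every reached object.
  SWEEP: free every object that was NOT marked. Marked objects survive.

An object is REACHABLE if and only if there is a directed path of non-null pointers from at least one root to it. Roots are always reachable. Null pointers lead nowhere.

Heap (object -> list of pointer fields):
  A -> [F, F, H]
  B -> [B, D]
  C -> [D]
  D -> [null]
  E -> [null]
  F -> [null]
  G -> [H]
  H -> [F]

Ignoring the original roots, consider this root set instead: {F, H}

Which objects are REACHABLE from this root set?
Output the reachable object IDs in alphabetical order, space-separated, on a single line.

Roots: F H
Mark F: refs=null, marked=F
Mark H: refs=F, marked=F H
Unmarked (collected): A B C D E G

Answer: F H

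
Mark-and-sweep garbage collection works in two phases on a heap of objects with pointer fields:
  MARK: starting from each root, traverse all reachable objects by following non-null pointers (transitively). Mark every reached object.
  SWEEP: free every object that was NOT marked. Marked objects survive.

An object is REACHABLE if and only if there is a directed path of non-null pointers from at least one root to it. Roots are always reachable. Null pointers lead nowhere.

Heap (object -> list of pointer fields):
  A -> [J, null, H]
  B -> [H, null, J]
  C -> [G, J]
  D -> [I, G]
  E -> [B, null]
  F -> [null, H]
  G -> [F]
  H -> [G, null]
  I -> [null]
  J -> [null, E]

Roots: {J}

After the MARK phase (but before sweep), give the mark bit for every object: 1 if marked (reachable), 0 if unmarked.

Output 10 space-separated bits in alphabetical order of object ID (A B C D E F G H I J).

Roots: J
Mark J: refs=null E, marked=J
Mark E: refs=B null, marked=E J
Mark B: refs=H null J, marked=B E J
Mark H: refs=G null, marked=B E H J
Mark G: refs=F, marked=B E G H J
Mark F: refs=null H, marked=B E F G H J
Unmarked (collected): A C D I

Answer: 0 1 0 0 1 1 1 1 0 1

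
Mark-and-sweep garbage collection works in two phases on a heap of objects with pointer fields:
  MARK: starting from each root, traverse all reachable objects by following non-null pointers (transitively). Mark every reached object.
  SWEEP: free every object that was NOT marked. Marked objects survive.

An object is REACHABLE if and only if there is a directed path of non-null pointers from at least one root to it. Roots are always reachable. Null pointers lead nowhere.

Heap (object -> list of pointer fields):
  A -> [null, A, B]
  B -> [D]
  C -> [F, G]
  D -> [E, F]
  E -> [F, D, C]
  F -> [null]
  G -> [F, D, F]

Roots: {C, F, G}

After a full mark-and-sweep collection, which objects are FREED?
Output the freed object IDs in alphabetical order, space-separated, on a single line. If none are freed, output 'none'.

Answer: A B

Derivation:
Roots: C F G
Mark C: refs=F G, marked=C
Mark F: refs=null, marked=C F
Mark G: refs=F D F, marked=C F G
Mark D: refs=E F, marked=C D F G
Mark E: refs=F D C, marked=C D E F G
Unmarked (collected): A B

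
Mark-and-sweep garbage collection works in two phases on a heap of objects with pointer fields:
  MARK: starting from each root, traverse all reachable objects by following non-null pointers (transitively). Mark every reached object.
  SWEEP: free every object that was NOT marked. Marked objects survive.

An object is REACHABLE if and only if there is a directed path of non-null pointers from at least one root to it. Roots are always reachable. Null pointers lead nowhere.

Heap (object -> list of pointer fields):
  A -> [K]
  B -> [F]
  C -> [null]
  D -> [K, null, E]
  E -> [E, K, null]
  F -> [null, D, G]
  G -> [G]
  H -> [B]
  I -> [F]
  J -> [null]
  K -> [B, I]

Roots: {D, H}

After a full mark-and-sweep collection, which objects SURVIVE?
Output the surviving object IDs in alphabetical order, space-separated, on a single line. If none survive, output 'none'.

Answer: B D E F G H I K

Derivation:
Roots: D H
Mark D: refs=K null E, marked=D
Mark H: refs=B, marked=D H
Mark K: refs=B I, marked=D H K
Mark E: refs=E K null, marked=D E H K
Mark B: refs=F, marked=B D E H K
Mark I: refs=F, marked=B D E H I K
Mark F: refs=null D G, marked=B D E F H I K
Mark G: refs=G, marked=B D E F G H I K
Unmarked (collected): A C J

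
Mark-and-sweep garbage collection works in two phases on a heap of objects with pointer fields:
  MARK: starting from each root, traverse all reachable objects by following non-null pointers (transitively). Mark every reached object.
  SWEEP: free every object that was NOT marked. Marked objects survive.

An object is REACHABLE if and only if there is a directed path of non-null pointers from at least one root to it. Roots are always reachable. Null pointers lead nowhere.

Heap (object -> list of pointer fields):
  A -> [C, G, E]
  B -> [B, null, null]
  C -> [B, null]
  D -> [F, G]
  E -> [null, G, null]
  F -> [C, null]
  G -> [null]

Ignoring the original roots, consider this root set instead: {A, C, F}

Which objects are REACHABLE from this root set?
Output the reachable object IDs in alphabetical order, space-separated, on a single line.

Answer: A B C E F G

Derivation:
Roots: A C F
Mark A: refs=C G E, marked=A
Mark C: refs=B null, marked=A C
Mark F: refs=C null, marked=A C F
Mark G: refs=null, marked=A C F G
Mark E: refs=null G null, marked=A C E F G
Mark B: refs=B null null, marked=A B C E F G
Unmarked (collected): D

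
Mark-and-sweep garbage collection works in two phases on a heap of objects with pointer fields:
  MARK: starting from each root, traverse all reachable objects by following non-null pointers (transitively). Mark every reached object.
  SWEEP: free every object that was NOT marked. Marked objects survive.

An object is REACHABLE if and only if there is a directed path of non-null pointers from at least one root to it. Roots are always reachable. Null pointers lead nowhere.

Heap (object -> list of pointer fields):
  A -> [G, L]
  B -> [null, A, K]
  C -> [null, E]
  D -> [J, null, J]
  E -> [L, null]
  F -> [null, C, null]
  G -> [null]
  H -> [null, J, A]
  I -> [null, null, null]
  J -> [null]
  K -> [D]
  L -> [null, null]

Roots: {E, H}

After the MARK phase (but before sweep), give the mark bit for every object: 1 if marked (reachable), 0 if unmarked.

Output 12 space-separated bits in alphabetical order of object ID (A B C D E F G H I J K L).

Roots: E H
Mark E: refs=L null, marked=E
Mark H: refs=null J A, marked=E H
Mark L: refs=null null, marked=E H L
Mark J: refs=null, marked=E H J L
Mark A: refs=G L, marked=A E H J L
Mark G: refs=null, marked=A E G H J L
Unmarked (collected): B C D F I K

Answer: 1 0 0 0 1 0 1 1 0 1 0 1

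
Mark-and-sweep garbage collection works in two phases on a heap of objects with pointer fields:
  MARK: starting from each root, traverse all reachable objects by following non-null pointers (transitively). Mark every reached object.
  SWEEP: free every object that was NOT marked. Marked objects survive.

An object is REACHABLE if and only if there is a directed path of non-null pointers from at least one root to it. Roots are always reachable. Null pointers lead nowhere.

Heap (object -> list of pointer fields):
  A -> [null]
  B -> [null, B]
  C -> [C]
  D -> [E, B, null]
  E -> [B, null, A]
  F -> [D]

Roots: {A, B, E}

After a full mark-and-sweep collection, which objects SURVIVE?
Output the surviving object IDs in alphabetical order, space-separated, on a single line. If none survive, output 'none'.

Roots: A B E
Mark A: refs=null, marked=A
Mark B: refs=null B, marked=A B
Mark E: refs=B null A, marked=A B E
Unmarked (collected): C D F

Answer: A B E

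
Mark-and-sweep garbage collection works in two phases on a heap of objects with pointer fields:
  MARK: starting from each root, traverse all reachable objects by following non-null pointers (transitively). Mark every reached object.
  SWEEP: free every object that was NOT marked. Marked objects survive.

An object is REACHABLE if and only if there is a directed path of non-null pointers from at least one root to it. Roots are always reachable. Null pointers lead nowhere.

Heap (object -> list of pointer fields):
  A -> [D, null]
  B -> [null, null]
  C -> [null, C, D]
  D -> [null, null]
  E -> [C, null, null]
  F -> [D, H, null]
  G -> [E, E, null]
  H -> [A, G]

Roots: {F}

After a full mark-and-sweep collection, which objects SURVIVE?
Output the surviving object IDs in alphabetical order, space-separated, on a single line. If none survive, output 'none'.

Answer: A C D E F G H

Derivation:
Roots: F
Mark F: refs=D H null, marked=F
Mark D: refs=null null, marked=D F
Mark H: refs=A G, marked=D F H
Mark A: refs=D null, marked=A D F H
Mark G: refs=E E null, marked=A D F G H
Mark E: refs=C null null, marked=A D E F G H
Mark C: refs=null C D, marked=A C D E F G H
Unmarked (collected): B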